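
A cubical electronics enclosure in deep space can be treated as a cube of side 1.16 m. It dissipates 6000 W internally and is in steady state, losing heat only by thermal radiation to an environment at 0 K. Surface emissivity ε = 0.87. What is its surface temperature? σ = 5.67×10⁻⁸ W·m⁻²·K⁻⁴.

T ≈ 350 K

Steady state: internal power = radiated power, P = εσA T⁴.
Radiating area A = 6L² = 8.074 m².
T⁴ = P/(εσA) = 6000/(0.87·5.67×10⁻⁸·8.074) = 1.507×10¹⁰ K⁴.
T = (1.507×10¹⁰)^(1/4).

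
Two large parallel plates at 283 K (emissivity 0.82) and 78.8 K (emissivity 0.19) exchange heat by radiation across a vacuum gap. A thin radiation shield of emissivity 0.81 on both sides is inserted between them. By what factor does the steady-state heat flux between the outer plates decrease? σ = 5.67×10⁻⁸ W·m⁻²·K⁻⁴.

Without shield: q₀ = σΔ(T⁴)/(1/ε₁+1/ε₂−1) with denominator 5.483.
With shield the two gaps are in series; the resistances add: (1/ε₁+1/ε_s−1)+(1/ε_s+1/ε₂−1) = 1.454+5.498 = 6.952.
Heat-flux ratio q₀/q = 6.952/5.483.

factor ≈ 1.27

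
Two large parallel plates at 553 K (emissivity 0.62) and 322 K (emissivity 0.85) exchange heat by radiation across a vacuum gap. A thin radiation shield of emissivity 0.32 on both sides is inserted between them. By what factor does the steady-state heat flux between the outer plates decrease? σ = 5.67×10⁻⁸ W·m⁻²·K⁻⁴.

Without shield: q₀ = σΔ(T⁴)/(1/ε₁+1/ε₂−1) with denominator 1.789.
With shield the two gaps are in series; the resistances add: (1/ε₁+1/ε_s−1)+(1/ε_s+1/ε₂−1) = 3.738+3.301 = 7.039.
Heat-flux ratio q₀/q = 7.039/1.789.

factor ≈ 3.93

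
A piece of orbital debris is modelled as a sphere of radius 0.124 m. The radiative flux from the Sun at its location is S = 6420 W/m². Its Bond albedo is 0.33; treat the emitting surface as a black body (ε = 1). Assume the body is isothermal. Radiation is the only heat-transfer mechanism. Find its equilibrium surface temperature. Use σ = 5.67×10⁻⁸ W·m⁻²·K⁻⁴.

At equilibrium, absorbed power = emitted power.
Absorbing cross-section = πr² = 0.04831 m²; emitting surface = 4πr² = 0.1932 m² (ratio 4).
(1−a)S·A_cross = εσ·A_surf·T⁴  ⇒  T⁴ = (1−a)S/(4σ).
T⁴ = 0.670·6420/(4·5.67×10⁻⁸) = 1.897×10¹⁰ K⁴.
T = (1.897×10¹⁰)^(1/4).

T ≈ 371 K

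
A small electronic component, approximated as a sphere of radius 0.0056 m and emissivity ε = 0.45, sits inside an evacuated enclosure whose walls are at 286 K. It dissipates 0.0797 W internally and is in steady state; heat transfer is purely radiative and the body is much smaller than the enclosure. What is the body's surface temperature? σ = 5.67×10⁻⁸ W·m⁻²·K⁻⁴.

T ≈ 348 K

For a small grey body in a large enclosure, net radiated power = εσA(T⁴ − T_w⁴).
Steady state: P = εσA(T⁴ − T_w⁴) with A = 4πr² = 3.941×10⁻⁴ m².
T⁴ = P/(εσA) + T_w⁴ = 0.0797/(0.45·5.67×10⁻⁸·3.941×10⁻⁴) + (286)⁴
    = 7.926×10⁹ + 6.691×10⁹ = 1.462×10¹⁰ K⁴.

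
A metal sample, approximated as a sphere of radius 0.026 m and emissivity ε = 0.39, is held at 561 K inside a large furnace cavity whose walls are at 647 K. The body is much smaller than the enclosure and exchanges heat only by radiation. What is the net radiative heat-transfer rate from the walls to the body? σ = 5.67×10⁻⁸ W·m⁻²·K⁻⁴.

P_net ≈ 14.3 W

For a small grey body in a large enclosure: P_net = εσA(T_body⁴ − T_wall⁴).
A = 4πr² = 0.008495 m²; T_body⁴ − T_wall⁴ = 9.905×10¹⁰ − 1.752×10¹¹ = -7.618×10¹⁰ K⁴.
|P_net| = 0.39·5.67×10⁻⁸·0.008495·7.618×10¹⁰.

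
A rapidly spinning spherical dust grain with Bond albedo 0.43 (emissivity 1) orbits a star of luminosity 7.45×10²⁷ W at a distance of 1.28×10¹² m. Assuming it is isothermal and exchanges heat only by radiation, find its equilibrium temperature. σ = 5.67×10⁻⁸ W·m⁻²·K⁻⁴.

First find the stellar flux at distance d: S = L/(4πd²) = 7.45×10²⁷/(4π·(1.28×10¹²)²) = 361.8 W/m².
For an isothermal sphere, absorbed (1−a)S·πr² = emitted σ·4πr²·T⁴, so T⁴ = (1−a)S/(4σ).
T⁴ = 0.570·361.8/(4·5.67×10⁻⁸) = 9.094×10⁸ K⁴.

T ≈ 174 K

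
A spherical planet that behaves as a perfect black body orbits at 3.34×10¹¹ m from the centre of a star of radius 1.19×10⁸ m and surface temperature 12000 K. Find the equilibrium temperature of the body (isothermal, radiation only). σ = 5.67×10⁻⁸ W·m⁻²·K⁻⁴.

T ≈ 160 K

The star's surface emits σT_*⁴; at distance d the flux is S = σT_*⁴(R_*/d)².
S = 5.67×10⁻⁸·(12000)⁴·(1.19×10⁸/3.34×10¹¹)² = 149.2 W/m².
For an isothermal sphere T⁴ = (1−a)S/(4σ) = 6.581×10⁸ K⁴.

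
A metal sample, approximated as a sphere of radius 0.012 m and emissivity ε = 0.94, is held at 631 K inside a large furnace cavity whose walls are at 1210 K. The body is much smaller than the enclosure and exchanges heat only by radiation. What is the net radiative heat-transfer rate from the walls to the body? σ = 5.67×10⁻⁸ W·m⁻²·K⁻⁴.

For a small grey body in a large enclosure: P_net = εσA(T_body⁴ − T_wall⁴).
A = 4πr² = 0.001810 m²; T_body⁴ − T_wall⁴ = 1.585×10¹¹ − 2.144×10¹² = -1.985×10¹² K⁴.
|P_net| = 0.94·5.67×10⁻⁸·0.001810·1.985×10¹².

P_net ≈ 191 W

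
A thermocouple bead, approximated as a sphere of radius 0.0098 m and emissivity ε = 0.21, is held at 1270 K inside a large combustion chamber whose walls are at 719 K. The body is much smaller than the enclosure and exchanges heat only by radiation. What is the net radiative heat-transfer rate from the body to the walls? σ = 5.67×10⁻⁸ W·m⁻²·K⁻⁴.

P_net ≈ 33.5 W

For a small grey body in a large enclosure: P_net = εσA(T_body⁴ − T_wall⁴).
A = 4πr² = 0.001207 m²; T_body⁴ − T_wall⁴ = 2.601×10¹² − 2.672×10¹¹ = 2.334×10¹² K⁴.
|P_net| = 0.21·5.67×10⁻⁸·0.001207·2.334×10¹².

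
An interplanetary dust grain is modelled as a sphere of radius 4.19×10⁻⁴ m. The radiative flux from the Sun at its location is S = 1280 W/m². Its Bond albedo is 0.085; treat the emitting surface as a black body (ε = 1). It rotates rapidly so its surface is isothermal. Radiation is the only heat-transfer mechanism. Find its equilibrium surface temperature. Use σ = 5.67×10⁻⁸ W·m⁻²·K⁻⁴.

At equilibrium, absorbed power = emitted power.
Absorbing cross-section = πr² = 5.515×10⁻⁷ m²; emitting surface = 4πr² = 2.206×10⁻⁶ m² (ratio 4).
(1−a)S·A_cross = εσ·A_surf·T⁴  ⇒  T⁴ = (1−a)S/(4σ).
T⁴ = 0.915·1280/(4·5.67×10⁻⁸) = 5.164×10⁹ K⁴.
T = (5.164×10⁹)^(1/4).

T ≈ 268 K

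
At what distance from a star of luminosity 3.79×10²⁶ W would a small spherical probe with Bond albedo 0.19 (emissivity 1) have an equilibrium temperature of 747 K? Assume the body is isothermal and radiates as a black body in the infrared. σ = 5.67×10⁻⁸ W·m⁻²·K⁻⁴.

d ≈ 1.86×10¹⁰ m

For an isothermal black-emitting sphere, (1−a)S·πr² = σ·4πr²·T⁴ ⇒ S = 4σT⁴/(1−a).
S = 4·5.67×10⁻⁸·(747)⁴/0.810 = 87180 W/m².
Flux falls as S = L/(4πd²), so d = √(L/(4πS)) = √(3.79×10²⁶/(4π·87180)).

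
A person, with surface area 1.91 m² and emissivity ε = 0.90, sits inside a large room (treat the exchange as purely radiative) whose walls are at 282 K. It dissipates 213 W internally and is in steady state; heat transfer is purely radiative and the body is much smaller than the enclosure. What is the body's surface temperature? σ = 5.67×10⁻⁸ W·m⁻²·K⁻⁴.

For a small grey body in a large enclosure, net radiated power = εσA(T⁴ − T_w⁴).
Steady state: P = εσA(T⁴ − T_w⁴) with A = 1.91 m².
T⁴ = P/(εσA) + T_w⁴ = 213/(0.90·5.67×10⁻⁸·1.910) + (282)⁴
    = 2.185×10⁹ + 6.324×10⁹ = 8.509×10⁹ K⁴.

T ≈ 304 K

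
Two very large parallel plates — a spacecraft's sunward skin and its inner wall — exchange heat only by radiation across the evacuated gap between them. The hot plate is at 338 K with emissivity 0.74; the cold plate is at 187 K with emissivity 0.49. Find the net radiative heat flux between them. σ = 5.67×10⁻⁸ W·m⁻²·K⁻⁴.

q ≈ 280 W/m²

For two infinite grey parallel plates, q = σ(T₁⁴ − T₂⁴)/(1/ε₁ + 1/ε₂ − 1).
T₁⁴ − T₂⁴ = 1.305×10¹⁰ − 1.223×10⁹ = 1.183×10¹⁰ K⁴.
1/ε₁ + 1/ε₂ − 1 = 1.351 + 2.041 − 1 = 2.392.
q = 5.67×10⁻⁸ × 1.183×10¹⁰ / 2.392.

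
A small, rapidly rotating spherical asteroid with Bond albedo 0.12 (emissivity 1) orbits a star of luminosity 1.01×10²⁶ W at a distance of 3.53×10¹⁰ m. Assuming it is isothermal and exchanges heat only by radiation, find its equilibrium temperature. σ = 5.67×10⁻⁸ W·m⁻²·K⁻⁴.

First find the stellar flux at distance d: S = L/(4πd²) = 1.01×10²⁶/(4π·(3.53×10¹⁰)²) = 6450 W/m².
For an isothermal sphere, absorbed (1−a)S·πr² = emitted σ·4πr²·T⁴, so T⁴ = (1−a)S/(4σ).
T⁴ = 0.880·6450/(4·5.67×10⁻⁸) = 2.503×10¹⁰ K⁴.

T ≈ 398 K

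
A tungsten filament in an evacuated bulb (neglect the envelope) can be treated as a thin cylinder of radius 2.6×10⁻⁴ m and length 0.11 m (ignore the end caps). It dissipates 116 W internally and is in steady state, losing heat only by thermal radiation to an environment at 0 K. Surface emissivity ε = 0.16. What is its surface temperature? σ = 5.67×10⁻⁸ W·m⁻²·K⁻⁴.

T ≈ 2900 K

Steady state: internal power = radiated power, P = εσA T⁴.
Radiating area A = 2πrL = 1.797×10⁻⁴ m².
T⁴ = P/(εσA) = 116/(0.16·5.67×10⁻⁸·1.797×10⁻⁴) = 7.116×10¹³ K⁴.
T = (7.116×10¹³)^(1/4).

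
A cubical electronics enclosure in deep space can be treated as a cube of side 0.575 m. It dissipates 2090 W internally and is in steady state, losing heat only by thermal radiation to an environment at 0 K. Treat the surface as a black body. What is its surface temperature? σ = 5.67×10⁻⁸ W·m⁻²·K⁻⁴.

T ≈ 369 K

Steady state: internal power = radiated power, P = εσA T⁴.
Radiating area A = 6L² = 1.984 m².
T⁴ = P/(εσA) = 2090/(1.0·5.67×10⁻⁸·1.984) = 1.858×10¹⁰ K⁴.
T = (1.858×10¹⁰)^(1/4).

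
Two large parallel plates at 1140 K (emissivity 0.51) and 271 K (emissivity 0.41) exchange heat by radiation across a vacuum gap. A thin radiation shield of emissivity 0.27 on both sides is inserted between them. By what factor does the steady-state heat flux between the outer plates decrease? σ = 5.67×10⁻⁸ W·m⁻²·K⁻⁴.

Without shield: q₀ = σΔ(T⁴)/(1/ε₁+1/ε₂−1) with denominator 3.400.
With shield the two gaps are in series; the resistances add: (1/ε₁+1/ε_s−1)+(1/ε_s+1/ε₂−1) = 4.664+5.143 = 9.807.
Heat-flux ratio q₀/q = 9.807/3.400.

factor ≈ 2.88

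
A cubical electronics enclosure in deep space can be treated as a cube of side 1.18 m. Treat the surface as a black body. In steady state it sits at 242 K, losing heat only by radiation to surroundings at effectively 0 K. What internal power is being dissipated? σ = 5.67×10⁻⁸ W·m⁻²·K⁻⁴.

Steady state: P = εσA T⁴.
A = 6L² = 8.354 m²; T⁴ = (242)⁴ = 3.430×10⁹ K⁴.
P = 1.0 × 5.67×10⁻⁸ × 8.354 × 3.430×10⁹.

P ≈ 1620 W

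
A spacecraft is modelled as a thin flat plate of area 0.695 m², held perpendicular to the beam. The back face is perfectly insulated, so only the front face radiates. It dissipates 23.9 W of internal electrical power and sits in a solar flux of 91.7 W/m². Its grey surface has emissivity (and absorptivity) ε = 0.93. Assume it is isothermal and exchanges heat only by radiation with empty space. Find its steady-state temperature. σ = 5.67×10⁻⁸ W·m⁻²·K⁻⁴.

T ≈ 218 K

At steady state, absorbed solar power + internal power = radiated power.
Absorbed: α·S·A_cross = 0.93·91.7·0.6950 = 59.27 W (cross-section A).
Total input = 59.27 + 23.9 = 83.17 W.
Radiated: εσ·A_surf·T⁴ with A_surf = A = 0.6950 m².
T⁴ = 83.17/(0.93·5.67×10⁻⁸·0.6950) = 2.269×10⁹ K⁴.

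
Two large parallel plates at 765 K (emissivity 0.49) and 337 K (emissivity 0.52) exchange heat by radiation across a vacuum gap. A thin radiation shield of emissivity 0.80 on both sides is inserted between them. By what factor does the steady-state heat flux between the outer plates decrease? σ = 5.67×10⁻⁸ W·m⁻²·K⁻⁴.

factor ≈ 1.51

Without shield: q₀ = σΔ(T⁴)/(1/ε₁+1/ε₂−1) with denominator 2.964.
With shield the two gaps are in series; the resistances add: (1/ε₁+1/ε_s−1)+(1/ε_s+1/ε₂−1) = 2.291+2.173 = 4.464.
Heat-flux ratio q₀/q = 4.464/2.964.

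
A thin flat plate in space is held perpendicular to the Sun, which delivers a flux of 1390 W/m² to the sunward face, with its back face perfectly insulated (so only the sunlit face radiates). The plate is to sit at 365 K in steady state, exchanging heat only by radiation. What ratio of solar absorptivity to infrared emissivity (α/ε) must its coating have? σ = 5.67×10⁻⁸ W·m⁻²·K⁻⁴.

Balance: αS·A = εσ·1A·T⁴ ⇒ α/ε = σT⁴/S.
α/ε = 5.67×10⁻⁸·(365)⁴/1390 = 5.67×10⁻⁸·1.775×10¹⁰/1390.

α/ε ≈ 0.724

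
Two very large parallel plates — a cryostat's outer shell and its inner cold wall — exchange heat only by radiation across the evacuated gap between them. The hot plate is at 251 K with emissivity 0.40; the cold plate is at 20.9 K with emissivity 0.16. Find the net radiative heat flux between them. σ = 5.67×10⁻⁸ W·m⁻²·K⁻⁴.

For two infinite grey parallel plates, q = σ(T₁⁴ − T₂⁴)/(1/ε₁ + 1/ε₂ − 1).
T₁⁴ − T₂⁴ = 3.969×10⁹ − 1.908×10⁵ = 3.969×10⁹ K⁴.
1/ε₁ + 1/ε₂ − 1 = 2.500 + 6.250 − 1 = 7.750.
q = 5.67×10⁻⁸ × 3.969×10⁹ / 7.750.

q ≈ 29.0 W/m²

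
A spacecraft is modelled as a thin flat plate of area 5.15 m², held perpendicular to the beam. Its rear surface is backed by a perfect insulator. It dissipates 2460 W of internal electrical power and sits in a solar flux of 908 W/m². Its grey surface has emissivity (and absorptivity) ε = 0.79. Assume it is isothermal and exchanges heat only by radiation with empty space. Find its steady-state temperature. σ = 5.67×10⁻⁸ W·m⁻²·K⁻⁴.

At steady state, absorbed solar power + internal power = radiated power.
Absorbed: α·S·A_cross = 0.79·908·5.150 = 3694 W (cross-section A).
Total input = 3694 + 2460 = 6154 W.
Radiated: εσ·A_surf·T⁴ with A_surf = A = 5.150 m².
T⁴ = 6154/(0.79·5.67×10⁻⁸·5.150) = 2.668×10¹⁰ K⁴.

T ≈ 404 K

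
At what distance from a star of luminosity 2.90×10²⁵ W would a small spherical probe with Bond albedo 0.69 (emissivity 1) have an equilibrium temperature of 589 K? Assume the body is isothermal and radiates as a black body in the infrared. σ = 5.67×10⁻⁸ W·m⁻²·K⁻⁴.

d ≈ 5.12×10⁹ m

For an isothermal black-emitting sphere, (1−a)S·πr² = σ·4πr²·T⁴ ⇒ S = 4σT⁴/(1−a).
S = 4·5.67×10⁻⁸·(589)⁴/0.310 = 88050 W/m².
Flux falls as S = L/(4πd²), so d = √(L/(4πS)) = √(2.90×10²⁵/(4π·88050)).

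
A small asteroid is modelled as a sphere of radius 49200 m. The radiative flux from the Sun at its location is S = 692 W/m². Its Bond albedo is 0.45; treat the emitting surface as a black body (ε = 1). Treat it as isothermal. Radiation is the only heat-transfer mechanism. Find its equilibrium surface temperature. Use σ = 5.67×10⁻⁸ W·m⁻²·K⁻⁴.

T ≈ 202 K

At equilibrium, absorbed power = emitted power.
Absorbing cross-section = πr² = 7.605×10⁹ m²; emitting surface = 4πr² = 3.042×10¹⁰ m² (ratio 4).
(1−a)S·A_cross = εσ·A_surf·T⁴  ⇒  T⁴ = (1−a)S/(4σ).
T⁴ = 0.550·692/(4·5.67×10⁻⁸) = 1.678×10⁹ K⁴.
T = (1.678×10⁹)^(1/4).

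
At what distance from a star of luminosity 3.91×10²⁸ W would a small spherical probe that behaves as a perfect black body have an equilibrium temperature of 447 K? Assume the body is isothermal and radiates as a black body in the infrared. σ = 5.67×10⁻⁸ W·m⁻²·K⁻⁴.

d ≈ 5.86×10¹¹ m

For an isothermal black-emitting sphere, (1−a)S·πr² = σ·4πr²·T⁴ ⇒ S = 4σT⁴/(1−a).
S = 4·5.67×10⁻⁸·(447)⁴/1.00 = 9055 W/m².
Flux falls as S = L/(4πd²), so d = √(L/(4πS)) = √(3.91×10²⁸/(4π·9055)).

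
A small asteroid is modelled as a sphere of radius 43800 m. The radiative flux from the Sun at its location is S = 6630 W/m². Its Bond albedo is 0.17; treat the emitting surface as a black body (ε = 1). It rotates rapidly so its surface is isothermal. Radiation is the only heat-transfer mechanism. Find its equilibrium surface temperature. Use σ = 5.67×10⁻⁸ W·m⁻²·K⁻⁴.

At equilibrium, absorbed power = emitted power.
Absorbing cross-section = πr² = 6.027×10⁹ m²; emitting surface = 4πr² = 2.411×10¹⁰ m² (ratio 4).
(1−a)S·A_cross = εσ·A_surf·T⁴  ⇒  T⁴ = (1−a)S/(4σ).
T⁴ = 0.830·6630/(4·5.67×10⁻⁸) = 2.426×10¹⁰ K⁴.
T = (2.426×10¹⁰)^(1/4).

T ≈ 395 K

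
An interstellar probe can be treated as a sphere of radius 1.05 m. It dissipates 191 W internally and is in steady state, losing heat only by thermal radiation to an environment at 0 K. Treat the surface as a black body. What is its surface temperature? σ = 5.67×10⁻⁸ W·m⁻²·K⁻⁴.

Steady state: internal power = radiated power, P = εσA T⁴.
Radiating area A = 4πr² = 13.85 m².
T⁴ = P/(εσA) = 191/(1.0·5.67×10⁻⁸·13.85) = 2.431×10⁸ K⁴.
T = (2.431×10⁸)^(1/4).

T ≈ 125 K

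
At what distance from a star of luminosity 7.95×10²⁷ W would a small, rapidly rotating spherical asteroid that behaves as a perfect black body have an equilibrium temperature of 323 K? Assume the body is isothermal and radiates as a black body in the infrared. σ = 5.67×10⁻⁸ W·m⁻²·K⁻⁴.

d ≈ 5.06×10¹¹ m

For an isothermal black-emitting sphere, (1−a)S·πr² = σ·4πr²·T⁴ ⇒ S = 4σT⁴/(1−a).
S = 4·5.67×10⁻⁸·(323)⁴/1.00 = 2469 W/m².
Flux falls as S = L/(4πd²), so d = √(L/(4πS)) = √(7.95×10²⁷/(4π·2469)).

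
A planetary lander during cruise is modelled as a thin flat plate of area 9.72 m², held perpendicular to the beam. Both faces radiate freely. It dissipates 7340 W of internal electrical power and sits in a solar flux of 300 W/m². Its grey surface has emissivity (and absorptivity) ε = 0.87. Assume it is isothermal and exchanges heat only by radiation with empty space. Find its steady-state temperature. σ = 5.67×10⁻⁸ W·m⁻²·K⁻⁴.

T ≈ 319 K

At steady state, absorbed solar power + internal power = radiated power.
Absorbed: α·S·A_cross = 0.87·300·9.720 = 2537 W (cross-section A).
Total input = 2537 + 7340 = 9877 W.
Radiated: εσ·A_surf·T⁴ with A_surf = 2A = 19.44 m².
T⁴ = 9877/(0.87·5.67×10⁻⁸·19.44) = 1.030×10¹⁰ K⁴.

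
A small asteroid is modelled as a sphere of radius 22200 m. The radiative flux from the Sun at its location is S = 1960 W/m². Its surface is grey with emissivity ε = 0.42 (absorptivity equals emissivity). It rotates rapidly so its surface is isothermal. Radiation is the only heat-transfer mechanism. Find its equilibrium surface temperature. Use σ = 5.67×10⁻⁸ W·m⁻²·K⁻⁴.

T ≈ 305 K

At equilibrium, absorbed power = emitted power.
Absorbing cross-section = πr² = 1.548×10⁹ m²; emitting surface = 4πr² = 6.193×10⁹ m² (ratio 4).
εS·A_cross = εσ·A_surf·T⁴  ⇒  T⁴ = S/(4σ)   (ε cancels).
T⁴ = 1960/(4·5.67×10⁻⁸) = 8.642×10⁹ K⁴.
T = (8.642×10⁹)^(1/4).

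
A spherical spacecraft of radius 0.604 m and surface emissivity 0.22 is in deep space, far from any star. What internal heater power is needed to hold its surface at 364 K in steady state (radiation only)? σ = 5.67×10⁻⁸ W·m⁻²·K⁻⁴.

P = εσ·4πr²·T⁴.
4πr² = 4.584 m²; T⁴ = 1.756×10¹⁰ K⁴.
P = 0.22·5.67×10⁻⁸·4.584·1.756×10¹⁰.

P ≈ 1000 W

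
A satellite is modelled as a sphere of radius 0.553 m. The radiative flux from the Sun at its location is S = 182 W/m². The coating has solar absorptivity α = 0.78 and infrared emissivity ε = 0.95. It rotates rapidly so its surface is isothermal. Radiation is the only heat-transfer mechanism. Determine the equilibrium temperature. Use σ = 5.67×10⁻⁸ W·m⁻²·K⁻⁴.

At equilibrium, absorbed power = emitted power.
Absorbing cross-section = πr² = 0.9607 m²; emitting surface = 4πr² = 3.843 m² (ratio 4).
αS·A_cross = εσ·A_surf·T⁴  ⇒  T⁴ = αS/(ε·4σ).
T⁴ = 0.780·182/(0.95·4·5.67×10⁻⁸) = 6.589×10⁸ K⁴.
T = (6.589×10⁸)^(1/4).

T ≈ 160 K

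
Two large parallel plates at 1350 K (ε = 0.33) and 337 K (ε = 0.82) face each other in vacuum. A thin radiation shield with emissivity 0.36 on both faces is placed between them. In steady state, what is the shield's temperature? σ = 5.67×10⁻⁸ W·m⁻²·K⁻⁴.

In steady state the net flux on the hot side equals that on the cold side.
σ(T₁⁴−T_s⁴)/D₁ = σ(T_s⁴−T₂⁴)/D₂, with D₁ = 1/ε₁+1/ε_s−1 = 4.808, D₂ = 1/ε_s+1/ε₂−1 = 2.997.
Solve for T_s⁴: T_s⁴ = (D₂·T₁⁴ + D₁·T₂⁴)/(D₁+D₂) = 1.283×10¹² K⁴.

T_s ≈ 1060 K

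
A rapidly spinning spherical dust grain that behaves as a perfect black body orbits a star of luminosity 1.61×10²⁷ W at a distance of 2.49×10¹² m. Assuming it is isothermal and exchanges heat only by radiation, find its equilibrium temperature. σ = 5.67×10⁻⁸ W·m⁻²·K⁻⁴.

First find the stellar flux at distance d: S = L/(4πd²) = 1.61×10²⁷/(4π·(2.49×10¹²)²) = 20.66 W/m².
For an isothermal sphere, absorbed (1−a)S·πr² = emitted σ·4πr²·T⁴, so T⁴ = (1−a)S/(4σ).
T⁴ = 1.00·20.66/(4·5.67×10⁻⁸) = 9.111×10⁷ K⁴.

T ≈ 97.7 K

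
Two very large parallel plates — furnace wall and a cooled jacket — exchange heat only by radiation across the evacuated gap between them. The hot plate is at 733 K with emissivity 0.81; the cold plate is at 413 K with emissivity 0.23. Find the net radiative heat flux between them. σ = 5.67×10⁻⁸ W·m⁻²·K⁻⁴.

For two infinite grey parallel plates, q = σ(T₁⁴ − T₂⁴)/(1/ε₁ + 1/ε₂ − 1).
T₁⁴ − T₂⁴ = 2.887×10¹¹ − 2.909×10¹⁰ = 2.596×10¹¹ K⁴.
1/ε₁ + 1/ε₂ − 1 = 1.235 + 4.348 − 1 = 4.582.
q = 5.67×10⁻⁸ × 2.596×10¹¹ / 4.582.

q ≈ 3210 W/m²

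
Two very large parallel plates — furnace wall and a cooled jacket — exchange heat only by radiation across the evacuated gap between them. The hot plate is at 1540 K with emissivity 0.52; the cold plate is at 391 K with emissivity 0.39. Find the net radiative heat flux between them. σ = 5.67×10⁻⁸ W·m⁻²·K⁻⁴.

q ≈ 91100 W/m²

For two infinite grey parallel plates, q = σ(T₁⁴ − T₂⁴)/(1/ε₁ + 1/ε₂ − 1).
T₁⁴ − T₂⁴ = 5.624×10¹² − 2.337×10¹⁰ = 5.601×10¹² K⁴.
1/ε₁ + 1/ε₂ − 1 = 1.923 + 2.564 − 1 = 3.487.
q = 5.67×10⁻⁸ × 5.601×10¹² / 3.487.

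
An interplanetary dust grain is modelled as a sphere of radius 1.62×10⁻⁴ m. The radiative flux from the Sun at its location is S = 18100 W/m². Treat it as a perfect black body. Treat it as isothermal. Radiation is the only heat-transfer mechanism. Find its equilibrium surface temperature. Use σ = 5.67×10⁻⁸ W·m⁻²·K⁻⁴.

T ≈ 532 K

At equilibrium, absorbed power = emitted power.
Absorbing cross-section = πr² = 8.245×10⁻⁸ m²; emitting surface = 4πr² = 3.298×10⁻⁷ m² (ratio 4).
S·A_cross = εσ·A_surf·T⁴  ⇒  T⁴ = S/(4σ).
T⁴ = 1.00·18100/(4·5.67×10⁻⁸) = 7.981×10¹⁰ K⁴.
T = (7.981×10¹⁰)^(1/4).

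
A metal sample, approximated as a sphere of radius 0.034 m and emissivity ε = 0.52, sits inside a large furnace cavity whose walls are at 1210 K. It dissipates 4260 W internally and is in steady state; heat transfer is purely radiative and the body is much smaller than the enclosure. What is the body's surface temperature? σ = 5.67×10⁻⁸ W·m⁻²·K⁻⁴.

T ≈ 1860 K

For a small grey body in a large enclosure, net radiated power = εσA(T⁴ − T_w⁴).
Steady state: P = εσA(T⁴ − T_w⁴) with A = 4πr² = 0.01453 m².
T⁴ = P/(εσA) + T_w⁴ = 4260/(0.52·5.67×10⁻⁸·0.01453) + (1210)⁴
    = 9.946×10¹² + 2.144×10¹² = 1.209×10¹³ K⁴.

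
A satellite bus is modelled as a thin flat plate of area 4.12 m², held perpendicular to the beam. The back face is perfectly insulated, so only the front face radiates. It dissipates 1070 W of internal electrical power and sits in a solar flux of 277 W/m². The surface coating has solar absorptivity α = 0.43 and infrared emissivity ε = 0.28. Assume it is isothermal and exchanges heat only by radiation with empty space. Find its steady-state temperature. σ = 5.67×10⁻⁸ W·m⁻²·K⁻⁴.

At steady state, absorbed solar power + internal power = radiated power.
Absorbed: α·S·A_cross = 0.43·277·4.120 = 490.7 W (cross-section A).
Total input = 490.7 + 1070 = 1561 W.
Radiated: εσ·A_surf·T⁴ with A_surf = A = 4.120 m².
T⁴ = 1561/(0.28·5.67×10⁻⁸·4.120) = 2.386×10¹⁰ K⁴.

T ≈ 393 K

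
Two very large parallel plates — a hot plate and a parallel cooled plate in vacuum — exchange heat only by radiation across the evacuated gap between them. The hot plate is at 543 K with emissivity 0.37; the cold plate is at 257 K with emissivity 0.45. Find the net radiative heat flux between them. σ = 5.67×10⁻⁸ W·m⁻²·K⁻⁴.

For two infinite grey parallel plates, q = σ(T₁⁴ − T₂⁴)/(1/ε₁ + 1/ε₂ − 1).
T₁⁴ − T₂⁴ = 8.694×10¹⁰ − 4.362×10⁹ = 8.257×10¹⁰ K⁴.
1/ε₁ + 1/ε₂ − 1 = 2.703 + 2.222 − 1 = 3.925.
q = 5.67×10⁻⁸ × 8.257×10¹⁰ / 3.925.

q ≈ 1190 W/m²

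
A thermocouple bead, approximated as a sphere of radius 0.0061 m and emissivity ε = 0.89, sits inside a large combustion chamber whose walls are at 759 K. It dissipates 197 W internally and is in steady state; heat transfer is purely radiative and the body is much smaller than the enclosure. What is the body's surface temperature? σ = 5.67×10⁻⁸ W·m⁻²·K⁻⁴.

For a small grey body in a large enclosure, net radiated power = εσA(T⁴ − T_w⁴).
Steady state: P = εσA(T⁴ − T_w⁴) with A = 4πr² = 4.676×10⁻⁴ m².
T⁴ = P/(εσA) + T_w⁴ = 197/(0.89·5.67×10⁻⁸·4.676×10⁻⁴) + (759)⁴
    = 8.349×10¹² + 3.319×10¹¹ = 8.681×10¹² K⁴.

T ≈ 1720 K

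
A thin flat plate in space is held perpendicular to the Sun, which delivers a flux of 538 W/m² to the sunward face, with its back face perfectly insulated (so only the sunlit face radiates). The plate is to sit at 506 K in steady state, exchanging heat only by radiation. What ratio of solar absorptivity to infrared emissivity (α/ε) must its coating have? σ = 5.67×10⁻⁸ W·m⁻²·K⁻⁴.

Balance: αS·A = εσ·1A·T⁴ ⇒ α/ε = σT⁴/S.
α/ε = 5.67×10⁻⁸·(506)⁴/538 = 5.67×10⁻⁸·6.555×10¹⁰/538.

α/ε ≈ 6.91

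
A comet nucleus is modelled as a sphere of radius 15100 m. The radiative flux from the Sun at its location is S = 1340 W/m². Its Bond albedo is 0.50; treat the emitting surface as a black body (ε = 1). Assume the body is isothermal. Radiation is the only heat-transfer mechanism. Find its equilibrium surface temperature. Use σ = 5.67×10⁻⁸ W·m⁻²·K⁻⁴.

T ≈ 233 K

At equilibrium, absorbed power = emitted power.
Absorbing cross-section = πr² = 7.163×10⁸ m²; emitting surface = 4πr² = 2.865×10⁹ m² (ratio 4).
(1−a)S·A_cross = εσ·A_surf·T⁴  ⇒  T⁴ = (1−a)S/(4σ).
T⁴ = 0.500·1340/(4·5.67×10⁻⁸) = 2.954×10⁹ K⁴.
T = (2.954×10⁹)^(1/4).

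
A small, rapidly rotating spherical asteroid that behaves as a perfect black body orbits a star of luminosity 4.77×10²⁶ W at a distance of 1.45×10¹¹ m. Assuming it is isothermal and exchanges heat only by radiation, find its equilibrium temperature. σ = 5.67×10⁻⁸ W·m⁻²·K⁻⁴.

First find the stellar flux at distance d: S = L/(4πd²) = 4.77×10²⁶/(4π·(1.45×10¹¹)²) = 1805 W/m².
For an isothermal sphere, absorbed (1−a)S·πr² = emitted σ·4πr²·T⁴, so T⁴ = (1−a)S/(4σ).
T⁴ = 1.00·1805/(4·5.67×10⁻⁸) = 7.960×10⁹ K⁴.

T ≈ 299 K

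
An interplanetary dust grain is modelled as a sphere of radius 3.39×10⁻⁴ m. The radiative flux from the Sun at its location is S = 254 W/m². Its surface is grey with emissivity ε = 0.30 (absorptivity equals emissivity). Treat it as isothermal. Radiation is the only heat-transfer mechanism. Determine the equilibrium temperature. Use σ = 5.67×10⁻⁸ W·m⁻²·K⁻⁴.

T ≈ 183 K

At equilibrium, absorbed power = emitted power.
Absorbing cross-section = πr² = 3.610×10⁻⁷ m²; emitting surface = 4πr² = 1.444×10⁻⁶ m² (ratio 4).
εS·A_cross = εσ·A_surf·T⁴  ⇒  T⁴ = S/(4σ)   (ε cancels).
T⁴ = 254/(4·5.67×10⁻⁸) = 1.120×10⁹ K⁴.
T = (1.120×10⁹)^(1/4).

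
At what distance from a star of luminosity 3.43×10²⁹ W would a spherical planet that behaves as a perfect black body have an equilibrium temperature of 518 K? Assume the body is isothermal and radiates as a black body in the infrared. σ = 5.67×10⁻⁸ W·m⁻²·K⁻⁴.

For an isothermal black-emitting sphere, (1−a)S·πr² = σ·4πr²·T⁴ ⇒ S = 4σT⁴/(1−a).
S = 4·5.67×10⁻⁸·(518)⁴/1.00 = 16330 W/m².
Flux falls as S = L/(4πd²), so d = √(L/(4πS)) = √(3.43×10²⁹/(4π·16330)).

d ≈ 1.29×10¹² m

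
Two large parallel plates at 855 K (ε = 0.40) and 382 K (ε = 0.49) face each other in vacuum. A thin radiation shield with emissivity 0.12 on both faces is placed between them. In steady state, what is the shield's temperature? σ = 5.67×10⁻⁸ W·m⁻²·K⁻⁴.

In steady state the net flux on the hot side equals that on the cold side.
σ(T₁⁴−T_s⁴)/D₁ = σ(T_s⁴−T₂⁴)/D₂, with D₁ = 1/ε₁+1/ε_s−1 = 9.833, D₂ = 1/ε_s+1/ε₂−1 = 9.374.
Solve for T_s⁴: T_s⁴ = (D₂·T₁⁴ + D₁·T₂⁴)/(D₁+D₂) = 2.717×10¹¹ K⁴.

T_s ≈ 722 K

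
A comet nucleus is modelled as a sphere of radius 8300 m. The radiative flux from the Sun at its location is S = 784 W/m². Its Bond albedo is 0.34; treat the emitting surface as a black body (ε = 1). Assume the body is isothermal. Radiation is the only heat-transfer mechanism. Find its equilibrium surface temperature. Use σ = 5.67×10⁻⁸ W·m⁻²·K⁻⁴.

T ≈ 219 K

At equilibrium, absorbed power = emitted power.
Absorbing cross-section = πr² = 2.164×10⁸ m²; emitting surface = 4πr² = 8.657×10⁸ m² (ratio 4).
(1−a)S·A_cross = εσ·A_surf·T⁴  ⇒  T⁴ = (1−a)S/(4σ).
T⁴ = 0.660·784/(4·5.67×10⁻⁸) = 2.281×10⁹ K⁴.
T = (2.281×10⁹)^(1/4).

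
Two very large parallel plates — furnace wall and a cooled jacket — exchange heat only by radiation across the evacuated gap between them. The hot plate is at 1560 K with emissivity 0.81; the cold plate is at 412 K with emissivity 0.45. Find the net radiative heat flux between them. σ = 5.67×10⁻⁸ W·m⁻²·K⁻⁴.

q ≈ 1.36×10⁵ W/m²

For two infinite grey parallel plates, q = σ(T₁⁴ − T₂⁴)/(1/ε₁ + 1/ε₂ − 1).
T₁⁴ − T₂⁴ = 5.922×10¹² − 2.881×10¹⁰ = 5.894×10¹² K⁴.
1/ε₁ + 1/ε₂ − 1 = 1.235 + 2.222 − 1 = 2.457.
q = 5.67×10⁻⁸ × 5.894×10¹² / 2.457.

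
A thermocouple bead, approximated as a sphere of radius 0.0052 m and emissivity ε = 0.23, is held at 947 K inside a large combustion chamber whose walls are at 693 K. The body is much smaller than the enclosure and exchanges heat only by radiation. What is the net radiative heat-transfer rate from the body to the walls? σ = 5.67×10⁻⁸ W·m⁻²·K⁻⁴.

P_net ≈ 2.54 W

For a small grey body in a large enclosure: P_net = εσA(T_body⁴ − T_wall⁴).
A = 4πr² = 3.398×10⁻⁴ m²; T_body⁴ − T_wall⁴ = 8.043×10¹¹ − 2.306×10¹¹ = 5.736×10¹¹ K⁴.
|P_net| = 0.23·5.67×10⁻⁸·3.398×10⁻⁴·5.736×10¹¹.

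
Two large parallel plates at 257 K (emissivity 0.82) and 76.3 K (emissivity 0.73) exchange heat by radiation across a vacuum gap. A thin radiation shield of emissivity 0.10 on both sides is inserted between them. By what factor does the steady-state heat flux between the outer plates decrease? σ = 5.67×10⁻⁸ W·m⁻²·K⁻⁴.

factor ≈ 13.0

Without shield: q₀ = σΔ(T⁴)/(1/ε₁+1/ε₂−1) with denominator 1.589.
With shield the two gaps are in series; the resistances add: (1/ε₁+1/ε_s−1)+(1/ε_s+1/ε₂−1) = 10.22+10.37 = 20.59.
Heat-flux ratio q₀/q = 20.59/1.589.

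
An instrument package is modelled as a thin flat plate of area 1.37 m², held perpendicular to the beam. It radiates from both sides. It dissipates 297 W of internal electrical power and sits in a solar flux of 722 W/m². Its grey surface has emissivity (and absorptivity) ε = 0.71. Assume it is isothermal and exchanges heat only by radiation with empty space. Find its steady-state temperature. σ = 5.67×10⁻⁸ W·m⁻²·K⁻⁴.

T ≈ 309 K

At steady state, absorbed solar power + internal power = radiated power.
Absorbed: α·S·A_cross = 0.71·722·1.370 = 702.3 W (cross-section A).
Total input = 702.3 + 297 = 999.3 W.
Radiated: εσ·A_surf·T⁴ with A_surf = 2A = 2.740 m².
T⁴ = 999.3/(0.71·5.67×10⁻⁸·2.740) = 9.059×10⁹ K⁴.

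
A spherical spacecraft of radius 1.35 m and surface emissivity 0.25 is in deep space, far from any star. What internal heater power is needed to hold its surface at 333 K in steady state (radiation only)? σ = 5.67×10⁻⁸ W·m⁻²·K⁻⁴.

P ≈ 3990 W

P = εσ·4πr²·T⁴.
4πr² = 22.90 m²; T⁴ = 1.230×10¹⁰ K⁴.
P = 0.25·5.67×10⁻⁸·22.90·1.230×10¹⁰.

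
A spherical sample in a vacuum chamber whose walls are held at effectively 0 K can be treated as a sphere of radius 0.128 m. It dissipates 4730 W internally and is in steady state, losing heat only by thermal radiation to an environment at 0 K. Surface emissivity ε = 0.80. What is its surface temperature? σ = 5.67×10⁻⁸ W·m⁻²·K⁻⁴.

T ≈ 844 K

Steady state: internal power = radiated power, P = εσA T⁴.
Radiating area A = 4πr² = 0.2059 m².
T⁴ = P/(εσA) = 4730/(0.80·5.67×10⁻⁸·0.2059) = 5.065×10¹¹ K⁴.
T = (5.065×10¹¹)^(1/4).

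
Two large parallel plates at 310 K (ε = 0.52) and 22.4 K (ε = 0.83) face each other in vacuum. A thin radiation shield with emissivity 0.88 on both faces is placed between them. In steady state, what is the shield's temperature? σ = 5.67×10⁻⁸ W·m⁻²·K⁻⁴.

In steady state the net flux on the hot side equals that on the cold side.
σ(T₁⁴−T_s⁴)/D₁ = σ(T_s⁴−T₂⁴)/D₂, with D₁ = 1/ε₁+1/ε_s−1 = 2.059, D₂ = 1/ε_s+1/ε₂−1 = 1.341.
Solve for T_s⁴: T_s⁴ = (D₂·T₁⁴ + D₁·T₂⁴)/(D₁+D₂) = 3.642×10⁹ K⁴.

T_s ≈ 246 K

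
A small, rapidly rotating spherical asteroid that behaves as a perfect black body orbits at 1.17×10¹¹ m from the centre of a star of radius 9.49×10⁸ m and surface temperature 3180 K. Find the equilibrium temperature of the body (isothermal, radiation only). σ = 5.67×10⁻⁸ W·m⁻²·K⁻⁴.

The star's surface emits σT_*⁴; at distance d the flux is S = σT_*⁴(R_*/d)².
S = 5.67×10⁻⁸·(3180)⁴·(9.49×10⁸/1.17×10¹¹)² = 381.5 W/m².
For an isothermal sphere T⁴ = (1−a)S/(4σ) = 1.682×10⁹ K⁴.

T ≈ 203 K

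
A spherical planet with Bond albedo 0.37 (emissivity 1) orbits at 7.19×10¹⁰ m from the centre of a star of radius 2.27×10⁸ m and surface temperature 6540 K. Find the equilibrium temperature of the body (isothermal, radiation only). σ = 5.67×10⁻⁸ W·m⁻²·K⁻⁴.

The star's surface emits σT_*⁴; at distance d the flux is S = σT_*⁴(R_*/d)².
S = 5.67×10⁻⁸·(6540)⁴·(2.27×10⁸/7.19×10¹⁰)² = 1034 W/m².
For an isothermal sphere T⁴ = (1−a)S/(4σ) = 2.872×10⁹ K⁴.

T ≈ 231 K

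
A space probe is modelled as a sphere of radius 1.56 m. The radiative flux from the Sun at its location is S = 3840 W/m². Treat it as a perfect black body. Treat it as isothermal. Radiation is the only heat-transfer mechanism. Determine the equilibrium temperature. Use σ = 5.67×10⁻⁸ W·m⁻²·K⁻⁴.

At equilibrium, absorbed power = emitted power.
Absorbing cross-section = πr² = 7.645 m²; emitting surface = 4πr² = 30.58 m² (ratio 4).
S·A_cross = εσ·A_surf·T⁴  ⇒  T⁴ = S/(4σ).
T⁴ = 1.00·3840/(4·5.67×10⁻⁸) = 1.693×10¹⁰ K⁴.
T = (1.693×10¹⁰)^(1/4).

T ≈ 361 K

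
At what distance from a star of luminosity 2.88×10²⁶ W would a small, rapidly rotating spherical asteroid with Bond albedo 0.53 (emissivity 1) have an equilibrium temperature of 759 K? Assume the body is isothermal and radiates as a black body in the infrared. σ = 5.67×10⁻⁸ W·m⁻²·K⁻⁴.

For an isothermal black-emitting sphere, (1−a)S·πr² = σ·4πr²·T⁴ ⇒ S = 4σT⁴/(1−a).
S = 4·5.67×10⁻⁸·(759)⁴/0.470 = 1.601×10⁵ W/m².
Flux falls as S = L/(4πd²), so d = √(L/(4πS)) = √(2.88×10²⁶/(4π·1.601×10⁵)).

d ≈ 1.20×10¹⁰ m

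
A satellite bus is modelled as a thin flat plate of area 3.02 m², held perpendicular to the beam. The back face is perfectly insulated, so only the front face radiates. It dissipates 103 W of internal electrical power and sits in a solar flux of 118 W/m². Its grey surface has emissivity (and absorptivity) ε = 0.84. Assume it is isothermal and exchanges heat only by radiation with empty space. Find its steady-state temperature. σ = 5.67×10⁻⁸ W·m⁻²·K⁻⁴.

At steady state, absorbed solar power + internal power = radiated power.
Absorbed: α·S·A_cross = 0.84·118·3.020 = 299.3 W (cross-section A).
Total input = 299.3 + 103 = 402.3 W.
Radiated: εσ·A_surf·T⁴ with A_surf = A = 3.020 m².
T⁴ = 402.3/(0.84·5.67×10⁻⁸·3.020) = 2.797×10⁹ K⁴.

T ≈ 230 K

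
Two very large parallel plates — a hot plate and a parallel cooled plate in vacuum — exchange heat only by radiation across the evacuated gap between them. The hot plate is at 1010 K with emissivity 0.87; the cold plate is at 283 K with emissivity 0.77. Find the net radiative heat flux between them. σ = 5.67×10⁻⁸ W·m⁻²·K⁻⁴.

For two infinite grey parallel plates, q = σ(T₁⁴ − T₂⁴)/(1/ε₁ + 1/ε₂ − 1).
T₁⁴ − T₂⁴ = 1.041×10¹² − 6.414×10⁹ = 1.034×10¹² K⁴.
1/ε₁ + 1/ε₂ − 1 = 1.149 + 1.299 − 1 = 1.448.
q = 5.67×10⁻⁸ × 1.034×10¹² / 1.448.

q ≈ 40500 W/m²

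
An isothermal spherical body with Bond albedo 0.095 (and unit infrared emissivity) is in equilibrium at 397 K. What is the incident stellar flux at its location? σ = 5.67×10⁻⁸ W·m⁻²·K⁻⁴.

(1−a)S·πr² = σ·4πr²·T⁴ ⇒ S = 4σT⁴/(1−a).
S = 4·5.67×10⁻⁸·2.484×10¹⁰/0.905.

S ≈ 6230 W/m²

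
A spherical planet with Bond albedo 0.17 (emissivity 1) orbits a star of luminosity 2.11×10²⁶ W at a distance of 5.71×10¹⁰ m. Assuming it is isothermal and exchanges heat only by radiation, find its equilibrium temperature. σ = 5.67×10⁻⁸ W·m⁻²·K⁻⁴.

T ≈ 371 K

First find the stellar flux at distance d: S = L/(4πd²) = 2.11×10²⁶/(4π·(5.71×10¹⁰)²) = 5150 W/m².
For an isothermal sphere, absorbed (1−a)S·πr² = emitted σ·4πr²·T⁴, so T⁴ = (1−a)S/(4σ).
T⁴ = 0.830·5150/(4·5.67×10⁻⁸) = 1.885×10¹⁰ K⁴.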